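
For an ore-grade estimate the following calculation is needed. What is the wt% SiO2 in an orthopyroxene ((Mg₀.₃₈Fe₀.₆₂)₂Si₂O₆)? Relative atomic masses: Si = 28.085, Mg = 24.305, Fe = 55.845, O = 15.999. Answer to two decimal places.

50.09 wt%

Formula mass = 239.884 g/mol.
2 Si → 2.0000 mol SiO2 per formula unit; M(SiO2) = 60.083, so SiO2 mass = 120.166 g.
120.166/239.884 × 100 = 50.09 wt%.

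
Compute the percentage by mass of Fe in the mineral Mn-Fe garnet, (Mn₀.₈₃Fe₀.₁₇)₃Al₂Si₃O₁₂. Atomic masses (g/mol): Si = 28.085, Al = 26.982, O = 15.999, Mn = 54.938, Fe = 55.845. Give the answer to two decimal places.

5.75 mass %

Formula mass = 2.49·54.938 + 0.51·55.845 + 2·26.982 + 3·28.085 + 12·15.999 = 495.484 g/mol, of which 28.481 g is Fe.
So Fe makes up 28.481/495.484 = 0.0575 of the mass, i.e. 5.75%.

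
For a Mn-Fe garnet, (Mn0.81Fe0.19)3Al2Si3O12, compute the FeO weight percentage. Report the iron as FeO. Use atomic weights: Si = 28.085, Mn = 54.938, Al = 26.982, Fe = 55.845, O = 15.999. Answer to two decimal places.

8.26 wt%

Formula mass = 495.538 g/mol.
0.57 Fe → 0.5700 mol FeO per formula unit; M(FeO) = 71.844, so FeO mass = 40.951 g.
40.951/495.538 × 100 = 8.26 wt%.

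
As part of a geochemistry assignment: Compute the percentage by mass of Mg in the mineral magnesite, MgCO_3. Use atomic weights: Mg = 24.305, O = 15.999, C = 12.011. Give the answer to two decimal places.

Molar mass of MgCO_3: 1*24.305 + 1*12.011 + 3*15.999 = 84.313 g/mol.
Mass of Mg per formula unit: 1 × 24.305 = 24.305 g.
Weight fraction Mg = 24.305 / 84.313 = 0.2883.

28.83 wt%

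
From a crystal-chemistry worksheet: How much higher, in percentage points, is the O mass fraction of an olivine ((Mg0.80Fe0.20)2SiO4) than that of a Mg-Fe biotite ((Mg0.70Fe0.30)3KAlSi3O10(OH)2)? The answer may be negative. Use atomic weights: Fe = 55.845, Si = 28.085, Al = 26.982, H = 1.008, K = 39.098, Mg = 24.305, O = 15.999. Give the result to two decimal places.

-1.34 percentage points

O in (Mg0.80Fe0.20)2SiO4: molar mass 153.307 g/mol; 4×15.999 = 63.996 g → 41.74 wt%.
O in (Mg0.70Fe0.30)3KAlSi3O10(OH)2: molar mass 445.640 g/mol; 12×15.999 = 191.988 g → 43.08 wt%.
Difference = 41.74 − 43.08 = -1.34 percentage points.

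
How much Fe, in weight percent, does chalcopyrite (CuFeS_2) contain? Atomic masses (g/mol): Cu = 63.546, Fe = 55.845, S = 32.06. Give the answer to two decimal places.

M(CuFeS_2) = 183.511 g/mol.
Fe contributes 1 × 55.845 = 55.845 g per mole.
55.845/183.511 = 0.3043 → 30.43%.

30.43 weight percent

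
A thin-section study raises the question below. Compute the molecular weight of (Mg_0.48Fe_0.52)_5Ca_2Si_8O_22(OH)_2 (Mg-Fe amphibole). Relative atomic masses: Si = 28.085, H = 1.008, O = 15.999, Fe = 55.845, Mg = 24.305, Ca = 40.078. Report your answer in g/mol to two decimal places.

The formula mass is the sum 2.40×24.305 + 2.60×55.845 + 2×40.078 + 8×28.085 + 24×15.999 + 2×1.008.

894.36 g/mol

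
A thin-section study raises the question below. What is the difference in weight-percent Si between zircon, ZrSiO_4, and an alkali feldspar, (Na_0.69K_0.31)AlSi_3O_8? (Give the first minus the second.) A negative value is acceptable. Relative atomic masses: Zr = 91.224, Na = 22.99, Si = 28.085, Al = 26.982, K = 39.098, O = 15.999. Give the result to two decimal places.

-16.21 percentage points

Si in ZrSiO_4: molar mass 183.305 g/mol; 1×28.085 = 28.085 g → 15.32 wt%.
Si in (Na_0.69K_0.31)AlSi_3O_8: molar mass 267.212 g/mol; 3×28.085 = 84.255 g → 31.53 wt%.
Difference = 15.32 − 31.53 = -16.21 percentage points.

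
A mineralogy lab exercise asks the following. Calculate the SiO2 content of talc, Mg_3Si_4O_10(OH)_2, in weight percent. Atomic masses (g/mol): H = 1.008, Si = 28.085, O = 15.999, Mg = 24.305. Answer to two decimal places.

63.37 wt%

Molar mass of Mg_3Si_4O_10(OH)_2 = 3*24.305 + 4*28.085 + 12*15.999 + 2*1.008 = 379.259 g/mol.
Each formula unit contains 4 Si, equivalent to 4/1 = 4.0000 mol SiO2.
M(SiO2) = 1×28.085 + 2×15.999 = 60.083 g/mol.
Mass of SiO2 per formula unit = 4.0000 × 60.083 = 240.332 g.
SiO2 wt% = 240.332 / 379.259 × 100 = 63.37%.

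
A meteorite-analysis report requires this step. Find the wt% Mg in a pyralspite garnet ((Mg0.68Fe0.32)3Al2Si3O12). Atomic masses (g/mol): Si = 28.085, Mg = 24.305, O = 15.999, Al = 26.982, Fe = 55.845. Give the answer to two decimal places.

Formula mass = 2.04·24.305 + 0.96·55.845 + 2·26.982 + 3·28.085 + 12·15.999 = 433.400 g/mol, of which 49.582 g is Mg.
So Mg makes up 49.582/433.400 = 0.1144 of the mass, i.e. 11.44%.

11.44 mass %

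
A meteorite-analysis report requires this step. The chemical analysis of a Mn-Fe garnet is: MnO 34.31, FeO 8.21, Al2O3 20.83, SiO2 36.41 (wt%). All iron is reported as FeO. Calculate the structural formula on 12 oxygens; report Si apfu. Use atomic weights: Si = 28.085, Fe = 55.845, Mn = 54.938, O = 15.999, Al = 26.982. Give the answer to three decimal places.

3.001 Si apfu

MnO (M=70.937): mol = 0.48367; Mn = 0.48367, O = 0.48367.
FeO (M=71.844): mol = 0.11428; Fe = 0.11428, O = 0.11428.
Al2O3 (M=101.961): mol = 0.20429; Al = 0.40858, O = 0.61287.
SiO2 (M=60.083): mol = 0.60600; Si = 0.60600, O = 1.21200.
ΣO = 2.42282; factor = 12/ΣO = 4.95291.
Si apfu = 0.60600 × 4.95291 = 3.001.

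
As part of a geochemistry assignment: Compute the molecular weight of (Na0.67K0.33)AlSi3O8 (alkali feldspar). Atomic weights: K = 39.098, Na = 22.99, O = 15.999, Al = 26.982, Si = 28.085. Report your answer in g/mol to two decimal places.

267.53 g/mol

Na: 0.67 × 22.99 = 15.4033
K: 0.33 × 39.098 = 12.9023
Al: 1 × 26.982 = 26.9820
Si: 3 × 28.085 = 84.2550
O: 8 × 15.999 = 127.9920
Summing the contributions gives the formula mass.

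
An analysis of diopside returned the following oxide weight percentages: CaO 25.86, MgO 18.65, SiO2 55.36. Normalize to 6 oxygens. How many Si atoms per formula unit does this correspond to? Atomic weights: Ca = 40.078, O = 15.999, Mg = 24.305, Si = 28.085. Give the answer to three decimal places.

CaO (M=56.077): mol = 0.46115; Ca = 0.46115, O = 0.46115.
MgO (M=40.304): mol = 0.46273; Mg = 0.46273, O = 0.46273.
SiO2 (M=60.083): mol = 0.92139; Si = 0.92139, O = 1.84278.
ΣO = 2.76666; factor = 6/ΣO = 2.16868.
Si apfu = 0.92139 × 2.16868 = 1.998.

1.998 Si apfu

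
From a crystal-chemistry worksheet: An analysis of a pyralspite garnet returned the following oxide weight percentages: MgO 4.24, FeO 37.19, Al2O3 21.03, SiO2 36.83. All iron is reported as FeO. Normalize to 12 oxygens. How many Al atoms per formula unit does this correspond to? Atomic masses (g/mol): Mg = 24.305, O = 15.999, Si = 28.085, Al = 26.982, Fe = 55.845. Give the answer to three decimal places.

2.006 Al apfu

4.24 wt% MgO ÷ 40.304 g/mol = 0.10520 mol, giving 0.10520 Mg and 0.10520 O.
37.19 wt% FeO ÷ 71.844 g/mol = 0.51765 mol, giving 0.51765 Fe and 0.51765 O.
21.03 wt% Al2O3 ÷ 101.961 g/mol = 0.20626 mol, giving 0.41252 Al and 0.61878 O.
36.83 wt% SiO2 ÷ 60.083 g/mol = 0.61299 mol, giving 0.61299 Si and 1.22598 O.
Oxygen sums to 2.46761; scaling by 12/2.46761 = 4.86301 puts the formula on 12 O.
Al: 0.41252 × 4.86301 = 2.006 atoms per formula unit.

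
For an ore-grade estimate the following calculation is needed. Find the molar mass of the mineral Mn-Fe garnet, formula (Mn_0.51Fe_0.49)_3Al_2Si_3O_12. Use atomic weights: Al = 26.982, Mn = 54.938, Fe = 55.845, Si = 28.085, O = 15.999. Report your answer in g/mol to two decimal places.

496.35 g/mol

M = 1.53(54.938) + 1.47(55.845) + 2(26.982) + 3(28.085) + 12(15.999)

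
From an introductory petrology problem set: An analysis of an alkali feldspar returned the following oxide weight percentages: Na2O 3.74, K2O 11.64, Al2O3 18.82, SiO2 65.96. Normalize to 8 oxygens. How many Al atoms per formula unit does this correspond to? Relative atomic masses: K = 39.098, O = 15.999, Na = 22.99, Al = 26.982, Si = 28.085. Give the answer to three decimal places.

1.007 Al apfu

Na2O: 3.74/61.979 = 0.06034 mol → 0.12068 mol Na, 0.06034 mol O.
K2O: 11.64/94.195 = 0.12357 mol → 0.24714 mol K, 0.12357 mol O.
Al2O3: 18.82/101.961 = 0.18458 mol → 0.36916 mol Al, 0.55374 mol O.
SiO2: 65.96/60.083 = 1.09781 mol → 1.09781 mol Si, 2.19562 mol O.
Total oxygen = 2.93327 mol. Normalization factor = 8/2.93327 = 2.72733.
Al per 8 O = 0.36916 × 2.72733 = 1.007.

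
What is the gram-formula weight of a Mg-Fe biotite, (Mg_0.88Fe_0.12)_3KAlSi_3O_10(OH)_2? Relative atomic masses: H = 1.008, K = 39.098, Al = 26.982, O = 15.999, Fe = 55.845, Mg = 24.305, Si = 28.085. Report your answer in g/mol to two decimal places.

428.61 g/mol

M = 2.64·24.305 + 0.36·55.845 + 1·39.098 + 1·26.982 + 3·28.085 + 12·15.999 + 2·1.008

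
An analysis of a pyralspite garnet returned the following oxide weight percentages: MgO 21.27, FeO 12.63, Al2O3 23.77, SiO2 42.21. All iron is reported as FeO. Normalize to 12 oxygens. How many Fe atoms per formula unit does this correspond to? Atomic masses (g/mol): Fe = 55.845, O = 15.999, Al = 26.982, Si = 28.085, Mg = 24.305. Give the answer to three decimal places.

0.751 Fe apfu

MgO (M=40.304): mol = 0.52774; Mg = 0.52774, O = 0.52774.
FeO (M=71.844): mol = 0.17580; Fe = 0.17580, O = 0.17580.
Al2O3 (M=101.961): mol = 0.23313; Al = 0.46626, O = 0.69939.
SiO2 (M=60.083): mol = 0.70253; Si = 0.70253, O = 1.40506.
ΣO = 2.80799; factor = 12/ΣO = 4.27352.
Fe apfu = 0.17580 × 4.27352 = 0.751.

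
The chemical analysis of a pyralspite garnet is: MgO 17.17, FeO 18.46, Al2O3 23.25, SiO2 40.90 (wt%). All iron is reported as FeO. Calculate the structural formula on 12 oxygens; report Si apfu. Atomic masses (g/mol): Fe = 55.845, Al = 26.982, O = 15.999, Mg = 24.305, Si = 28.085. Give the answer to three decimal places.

MgO (M=40.304): mol = 0.42601; Mg = 0.42601, O = 0.42601.
FeO (M=71.844): mol = 0.25695; Fe = 0.25695, O = 0.25695.
Al2O3 (M=101.961): mol = 0.22803; Al = 0.45606, O = 0.68409.
SiO2 (M=60.083): mol = 0.68072; Si = 0.68072, O = 1.36144.
ΣO = 2.72849; factor = 12/ΣO = 4.39804.
Si apfu = 0.68072 × 4.39804 = 2.994.

2.994 Si apfu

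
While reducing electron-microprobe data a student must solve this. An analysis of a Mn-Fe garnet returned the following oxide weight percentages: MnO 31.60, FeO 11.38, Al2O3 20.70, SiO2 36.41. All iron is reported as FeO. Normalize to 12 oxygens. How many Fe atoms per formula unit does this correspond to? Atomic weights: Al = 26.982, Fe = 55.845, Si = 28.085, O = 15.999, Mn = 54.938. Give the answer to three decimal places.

0.784 Fe apfu

31.60 wt% MnO ÷ 70.937 g/mol = 0.44547 mol, giving 0.44547 Mn and 0.44547 O.
11.38 wt% FeO ÷ 71.844 g/mol = 0.15840 mol, giving 0.15840 Fe and 0.15840 O.
20.70 wt% Al2O3 ÷ 101.961 g/mol = 0.20302 mol, giving 0.40604 Al and 0.60906 O.
36.41 wt% SiO2 ÷ 60.083 g/mol = 0.60600 mol, giving 0.60600 Si and 1.21200 O.
Oxygen sums to 2.42493; scaling by 12/2.42493 = 4.94860 puts the formula on 12 O.
Fe: 0.15840 × 4.94860 = 0.784 atoms per formula unit.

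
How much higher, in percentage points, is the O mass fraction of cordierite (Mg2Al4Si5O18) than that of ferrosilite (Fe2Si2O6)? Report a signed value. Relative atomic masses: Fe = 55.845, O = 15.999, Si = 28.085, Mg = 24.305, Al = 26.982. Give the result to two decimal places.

First mineral: 287.982 g O in 584.945 g formula = 49.23 wt% O.
Second mineral: 95.994 g O in 263.854 g formula = 36.38 wt% O.
49.23% − 36.38% gives a difference of 12.85 percentage points.

12.85 percentage points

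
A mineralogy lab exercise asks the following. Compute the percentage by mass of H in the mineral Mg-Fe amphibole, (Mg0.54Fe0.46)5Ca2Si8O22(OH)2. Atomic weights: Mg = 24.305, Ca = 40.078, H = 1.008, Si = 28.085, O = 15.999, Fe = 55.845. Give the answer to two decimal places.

0.23 wt%

M((Mg0.54Fe0.46)5Ca2Si8O22(OH)2) = 884.895 g/mol.
H contributes 2 × 1.008 = 2.016 g per mole.
2.016/884.895 = 0.0023 → 0.23%.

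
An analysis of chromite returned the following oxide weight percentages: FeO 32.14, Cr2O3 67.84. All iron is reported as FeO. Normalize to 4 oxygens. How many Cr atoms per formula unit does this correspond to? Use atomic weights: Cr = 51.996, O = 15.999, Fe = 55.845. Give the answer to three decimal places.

1.999 Cr apfu

32.14 wt% FeO ÷ 71.844 g/mol = 0.44736 mol, giving 0.44736 Fe and 0.44736 O.
67.84 wt% Cr2O3 ÷ 151.989 g/mol = 0.44635 mol, giving 0.89270 Cr and 1.33905 O.
Oxygen sums to 1.78641; scaling by 4/1.78641 = 2.23913 puts the formula on 4 O.
Cr: 0.89270 × 2.23913 = 1.999 atoms per formula unit.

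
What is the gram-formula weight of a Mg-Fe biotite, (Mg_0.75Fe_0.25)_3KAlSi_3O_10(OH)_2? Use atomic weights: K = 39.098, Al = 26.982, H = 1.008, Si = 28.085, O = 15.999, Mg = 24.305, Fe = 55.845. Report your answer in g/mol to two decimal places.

440.91 g/mol

The formula mass is the sum 2.25×24.305 + 0.75×55.845 + 1×39.098 + 1×26.982 + 3×28.085 + 12×15.999 + 2×1.008.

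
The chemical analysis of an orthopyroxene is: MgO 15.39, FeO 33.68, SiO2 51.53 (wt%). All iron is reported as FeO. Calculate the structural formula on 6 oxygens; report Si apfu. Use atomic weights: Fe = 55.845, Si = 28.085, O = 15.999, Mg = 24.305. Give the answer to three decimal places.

15.39 wt% MgO ÷ 40.304 g/mol = 0.38185 mol, giving 0.38185 Mg and 0.38185 O.
33.68 wt% FeO ÷ 71.844 g/mol = 0.46879 mol, giving 0.46879 Fe and 0.46879 O.
51.53 wt% SiO2 ÷ 60.083 g/mol = 0.85765 mol, giving 0.85765 Si and 1.71530 O.
Oxygen sums to 2.56594; scaling by 6/2.56594 = 2.33832 puts the formula on 6 O.
Si: 0.85765 × 2.33832 = 2.005 atoms per formula unit.

2.005 Si apfu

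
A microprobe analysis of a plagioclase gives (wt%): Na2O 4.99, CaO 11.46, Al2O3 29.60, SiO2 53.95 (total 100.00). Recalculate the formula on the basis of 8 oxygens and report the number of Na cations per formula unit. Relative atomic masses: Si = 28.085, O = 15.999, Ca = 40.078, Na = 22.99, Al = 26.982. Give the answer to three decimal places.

Na2O: 4.99/61.979 = 0.08051 mol → 0.16102 mol Na, 0.08051 mol O.
CaO: 11.46/56.077 = 0.20436 mol → 0.20436 mol Ca, 0.20436 mol O.
Al2O3: 29.60/101.961 = 0.29031 mol → 0.58062 mol Al, 0.87093 mol O.
SiO2: 53.95/60.083 = 0.89792 mol → 0.89792 mol Si, 1.79584 mol O.
Total oxygen = 2.95164 mol. Normalization factor = 8/2.95164 = 2.71036.
Na per 8 O = 0.16102 × 2.71036 = 0.436.

0.436 Na apfu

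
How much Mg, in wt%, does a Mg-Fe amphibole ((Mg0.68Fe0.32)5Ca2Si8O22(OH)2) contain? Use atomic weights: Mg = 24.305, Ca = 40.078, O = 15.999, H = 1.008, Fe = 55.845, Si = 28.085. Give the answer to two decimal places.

9.58 wt%

M((Mg0.68Fe0.32)5Ca2Si8O22(OH)2) = 862.817 g/mol.
Mg contributes 3.40 × 24.305 = 82.637 g per mole.
82.637/862.817 = 0.0958 → 9.58%.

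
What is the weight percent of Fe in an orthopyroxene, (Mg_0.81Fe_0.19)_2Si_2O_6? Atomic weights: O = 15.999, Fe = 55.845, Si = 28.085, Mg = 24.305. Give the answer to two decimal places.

9.97 mass %

Molar mass of (Mg_0.81Fe_0.19)_2Si_2O_6: 1.62·24.305 + 0.38·55.845 + 2·28.085 + 6·15.999 = 212.759 g/mol.
Mass of Fe per formula unit: 0.38 × 55.845 = 21.221 g.
Weight fraction Fe = 21.221 / 212.759 = 0.0997.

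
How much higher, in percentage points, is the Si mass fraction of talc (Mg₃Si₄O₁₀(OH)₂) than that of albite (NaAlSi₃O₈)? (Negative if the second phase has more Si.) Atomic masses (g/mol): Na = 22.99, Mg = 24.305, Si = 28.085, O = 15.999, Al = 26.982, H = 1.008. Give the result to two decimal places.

-2.51 percentage points

Si in Mg₃Si₄O₁₀(OH)₂: molar mass 379.259 g/mol; 4×28.085 = 112.340 g → 29.62 wt%.
Si in NaAlSi₃O₈: molar mass 262.219 g/mol; 3×28.085 = 84.255 g → 32.13 wt%.
Difference = 29.62 − 32.13 = -2.51 percentage points.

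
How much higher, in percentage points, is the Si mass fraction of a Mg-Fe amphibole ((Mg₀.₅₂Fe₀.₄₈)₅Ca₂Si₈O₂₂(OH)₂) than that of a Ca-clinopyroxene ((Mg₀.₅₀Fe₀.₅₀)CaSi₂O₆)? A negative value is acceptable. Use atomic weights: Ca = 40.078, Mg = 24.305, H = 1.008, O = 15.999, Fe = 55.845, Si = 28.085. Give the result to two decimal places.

1.12 percentage points

M((Mg₀.₅₂Fe₀.₄₈)₅Ca₂Si₈O₂₂(OH)₂) = 888.049 g/mol, so wt% Si = 224.680/888.049 × 100 = 25.30%.
M((Mg₀.₅₀Fe₀.₅₀)CaSi₂O₆) = 232.317 g/mol, so wt% Si = 56.170/232.317 × 100 = 24.18%.
25.30 − 24.18 = 1.12 pp.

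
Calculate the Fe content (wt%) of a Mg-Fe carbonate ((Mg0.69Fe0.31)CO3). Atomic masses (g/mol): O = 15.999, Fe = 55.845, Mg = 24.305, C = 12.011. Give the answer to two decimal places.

18.40 wt%

M((Mg0.69Fe0.31)CO3) = 94.090 g/mol.
Fe contributes 0.31 × 55.845 = 17.312 g per mole.
17.312/94.090 = 0.1840 → 18.40%.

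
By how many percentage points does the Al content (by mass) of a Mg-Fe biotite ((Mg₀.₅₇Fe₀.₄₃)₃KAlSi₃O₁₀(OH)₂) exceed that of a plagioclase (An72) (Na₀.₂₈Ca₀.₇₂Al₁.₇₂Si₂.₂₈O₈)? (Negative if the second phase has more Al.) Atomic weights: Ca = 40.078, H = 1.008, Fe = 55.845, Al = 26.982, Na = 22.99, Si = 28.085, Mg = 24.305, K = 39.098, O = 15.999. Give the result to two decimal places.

M((Mg₀.₅₇Fe₀.₄₃)₃KAlSi₃O₁₀(OH)₂) = 457.941 g/mol, so wt% Al = 26.982/457.941 × 100 = 5.89%.
M(Na₀.₂₈Ca₀.₇₂Al₁.₇₂Si₂.₂₈O₈) = 273.728 g/mol, so wt% Al = 46.409/273.728 × 100 = 16.95%.
5.89 − 16.95 = -11.06 pp.

-11.06 percentage points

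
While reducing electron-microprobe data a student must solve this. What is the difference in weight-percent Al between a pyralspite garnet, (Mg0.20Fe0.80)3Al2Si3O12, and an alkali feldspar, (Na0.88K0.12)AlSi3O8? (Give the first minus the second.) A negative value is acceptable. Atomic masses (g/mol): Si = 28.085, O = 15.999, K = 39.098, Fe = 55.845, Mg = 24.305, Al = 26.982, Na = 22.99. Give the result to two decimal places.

First mineral: 53.964 g Al in 478.818 g formula = 11.27 wt% Al.
Second mineral: 26.982 g Al in 264.152 g formula = 10.21 wt% Al.
11.27% − 10.21% gives a difference of 1.06 percentage points.

1.06 percentage points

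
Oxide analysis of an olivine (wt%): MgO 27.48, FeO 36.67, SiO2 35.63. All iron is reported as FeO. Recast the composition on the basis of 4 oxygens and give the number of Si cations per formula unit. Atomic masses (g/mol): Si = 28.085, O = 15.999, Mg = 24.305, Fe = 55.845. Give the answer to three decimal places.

27.48 wt% MgO ÷ 40.304 g/mol = 0.68182 mol, giving 0.68182 Mg and 0.68182 O.
36.67 wt% FeO ÷ 71.844 g/mol = 0.51041 mol, giving 0.51041 Fe and 0.51041 O.
35.63 wt% SiO2 ÷ 60.083 g/mol = 0.59301 mol, giving 0.59301 Si and 1.18602 O.
Oxygen sums to 2.37825; scaling by 4/2.37825 = 1.68191 puts the formula on 4 O.
Si: 0.59301 × 1.68191 = 0.997 atoms per formula unit.

0.997 Si apfu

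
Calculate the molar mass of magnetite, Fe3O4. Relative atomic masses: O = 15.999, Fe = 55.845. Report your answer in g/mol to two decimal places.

231.53 g/mol

The formula mass is the sum 3(55.845) + 4(15.999).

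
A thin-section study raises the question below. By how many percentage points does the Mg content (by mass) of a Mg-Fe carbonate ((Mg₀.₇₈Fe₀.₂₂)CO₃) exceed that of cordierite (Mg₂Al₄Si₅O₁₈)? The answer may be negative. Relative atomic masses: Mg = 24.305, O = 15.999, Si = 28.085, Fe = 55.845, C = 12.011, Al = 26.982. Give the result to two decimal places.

12.47 percentage points

M((Mg₀.₇₈Fe₀.₂₂)CO₃) = 91.252 g/mol, so wt% Mg = 18.958/91.252 × 100 = 20.78%.
M(Mg₂Al₄Si₅O₁₈) = 584.945 g/mol, so wt% Mg = 48.610/584.945 × 100 = 8.31%.
20.78 − 8.31 = 12.47 pp.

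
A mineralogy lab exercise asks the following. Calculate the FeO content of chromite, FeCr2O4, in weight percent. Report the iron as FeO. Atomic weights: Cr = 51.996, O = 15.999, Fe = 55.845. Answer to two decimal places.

Formula mass = 223.833 g/mol.
1 Fe → 1.0000 mol FeO per formula unit; M(FeO) = 71.844, so FeO mass = 71.844 g.
71.844/223.833 × 100 = 32.10 wt%.

32.10 wt%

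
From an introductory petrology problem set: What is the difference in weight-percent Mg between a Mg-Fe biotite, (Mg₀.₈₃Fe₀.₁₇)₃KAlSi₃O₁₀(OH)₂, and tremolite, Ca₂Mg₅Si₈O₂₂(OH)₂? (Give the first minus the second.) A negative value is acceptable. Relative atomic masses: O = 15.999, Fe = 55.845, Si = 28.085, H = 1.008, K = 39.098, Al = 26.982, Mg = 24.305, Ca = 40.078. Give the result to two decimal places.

-0.99 percentage points

First mineral: 60.519 g Mg in 433.339 g formula = 13.97 wt% Mg.
Second mineral: 121.525 g Mg in 812.353 g formula = 14.96 wt% Mg.
13.97% − 14.96% gives a difference of -0.99 percentage points.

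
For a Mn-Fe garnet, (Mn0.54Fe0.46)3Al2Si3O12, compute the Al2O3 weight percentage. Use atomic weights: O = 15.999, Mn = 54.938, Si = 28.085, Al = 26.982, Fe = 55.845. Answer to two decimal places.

20.55 wt%

Formula mass = 496.273 g/mol.
2 Al → 1.0000 mol Al2O3 per formula unit; M(Al2O3) = 101.961, so Al2O3 mass = 101.961 g.
101.961/496.273 × 100 = 20.55 wt%.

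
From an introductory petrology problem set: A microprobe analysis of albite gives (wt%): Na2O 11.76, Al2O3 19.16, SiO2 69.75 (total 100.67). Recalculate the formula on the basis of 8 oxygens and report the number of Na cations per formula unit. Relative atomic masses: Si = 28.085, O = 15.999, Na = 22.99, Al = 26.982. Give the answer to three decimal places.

Na2O (M=61.979): mol = 0.18974; Na = 0.37948, O = 0.18974.
Al2O3 (M=101.961): mol = 0.18791; Al = 0.37582, O = 0.56373.
SiO2 (M=60.083): mol = 1.16089; Si = 1.16089, O = 2.32178.
ΣO = 3.07525; factor = 8/ΣO = 2.60141.
Na apfu = 0.37948 × 2.60141 = 0.987.

0.987 Na apfu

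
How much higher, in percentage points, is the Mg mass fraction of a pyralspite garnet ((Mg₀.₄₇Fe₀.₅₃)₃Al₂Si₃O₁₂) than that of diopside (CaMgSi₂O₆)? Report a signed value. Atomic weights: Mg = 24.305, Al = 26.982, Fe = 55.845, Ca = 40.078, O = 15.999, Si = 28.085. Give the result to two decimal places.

First mineral: 34.270 g Mg in 453.271 g formula = 7.56 wt% Mg.
Second mineral: 24.305 g Mg in 216.547 g formula = 11.22 wt% Mg.
7.56% − 11.22% gives a difference of -3.66 percentage points.

-3.66 percentage points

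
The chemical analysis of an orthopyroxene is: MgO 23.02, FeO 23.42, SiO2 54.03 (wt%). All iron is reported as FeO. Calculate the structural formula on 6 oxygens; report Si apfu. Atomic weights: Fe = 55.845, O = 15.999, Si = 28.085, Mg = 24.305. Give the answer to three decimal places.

2.002 Si apfu

MgO: 23.02/40.304 = 0.57116 mol → 0.57116 mol Mg, 0.57116 mol O.
FeO: 23.42/71.844 = 0.32598 mol → 0.32598 mol Fe, 0.32598 mol O.
SiO2: 54.03/60.083 = 0.89926 mol → 0.89926 mol Si, 1.79852 mol O.
Total oxygen = 2.69566 mol. Normalization factor = 6/2.69566 = 2.22580.
Si per 6 O = 0.89926 × 2.22580 = 2.002.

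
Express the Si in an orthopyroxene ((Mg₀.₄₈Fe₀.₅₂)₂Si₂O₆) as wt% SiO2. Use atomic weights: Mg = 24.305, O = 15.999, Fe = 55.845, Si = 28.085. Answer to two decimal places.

51.45 wt%

Molar mass of (Mg₀.₄₈Fe₀.₅₂)₂Si₂O₆ = 0.96×24.305 + 1.04×55.845 + 2×28.085 + 6×15.999 = 233.576 g/mol.
Each formula unit contains 2 Si, equivalent to 2/1 = 2.0000 mol SiO2.
M(SiO2) = 1×28.085 + 2×15.999 = 60.083 g/mol.
Mass of SiO2 per formula unit = 2.0000 × 60.083 = 120.166 g.
SiO2 wt% = 120.166 / 233.576 × 100 = 51.45%.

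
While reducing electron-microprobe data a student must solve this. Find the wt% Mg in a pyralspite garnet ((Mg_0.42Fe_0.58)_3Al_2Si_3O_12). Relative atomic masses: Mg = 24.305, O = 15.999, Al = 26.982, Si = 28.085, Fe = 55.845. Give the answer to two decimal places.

Molar mass of (Mg_0.42Fe_0.58)_3Al_2Si_3O_12: 1.26×24.305 + 1.74×55.845 + 2×26.982 + 3×28.085 + 12×15.999 = 458.002 g/mol.
Mass of Mg per formula unit: 1.26 × 24.305 = 30.624 g.
Weight fraction Mg = 30.624 / 458.002 = 0.0669.

6.69 weight percent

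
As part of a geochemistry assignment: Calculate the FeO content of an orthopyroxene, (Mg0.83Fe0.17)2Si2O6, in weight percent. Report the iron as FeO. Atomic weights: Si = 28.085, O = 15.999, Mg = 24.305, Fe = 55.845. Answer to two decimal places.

Formula mass = 211.498 g/mol.
0.34 Fe → 0.3400 mol FeO per formula unit; M(FeO) = 71.844, so FeO mass = 24.427 g.
24.427/211.498 × 100 = 11.55 wt%.

11.55 wt%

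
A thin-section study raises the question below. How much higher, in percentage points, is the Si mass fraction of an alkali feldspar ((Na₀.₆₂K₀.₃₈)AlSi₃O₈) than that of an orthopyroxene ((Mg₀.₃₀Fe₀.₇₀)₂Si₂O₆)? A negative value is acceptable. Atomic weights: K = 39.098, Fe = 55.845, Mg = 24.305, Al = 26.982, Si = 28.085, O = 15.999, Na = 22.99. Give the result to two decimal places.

8.47 percentage points

First mineral: 84.255 g Si in 268.340 g formula = 31.40 wt% Si.
Second mineral: 56.170 g Si in 244.930 g formula = 22.93 wt% Si.
31.40% − 22.93% gives a difference of 8.47 percentage points.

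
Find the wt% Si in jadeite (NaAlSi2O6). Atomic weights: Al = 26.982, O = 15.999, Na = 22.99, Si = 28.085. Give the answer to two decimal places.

M(NaAlSi2O6) = 202.136 g/mol.
Si contributes 2 × 28.085 = 56.170 g per mole.
56.170/202.136 = 0.2779 → 27.79%.

27.79 weight percent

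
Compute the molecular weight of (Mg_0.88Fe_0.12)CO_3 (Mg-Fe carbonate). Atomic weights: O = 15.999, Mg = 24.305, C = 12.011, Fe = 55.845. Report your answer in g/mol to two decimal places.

88.10 g/mol

The formula mass is the sum 0.88×24.305 + 0.12×55.845 + 1×12.011 + 3×15.999.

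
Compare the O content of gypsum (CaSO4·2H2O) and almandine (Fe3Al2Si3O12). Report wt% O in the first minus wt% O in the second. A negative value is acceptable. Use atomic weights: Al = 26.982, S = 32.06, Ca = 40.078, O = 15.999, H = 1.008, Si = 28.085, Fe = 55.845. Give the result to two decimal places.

O in CaSO4·2H2O: molar mass 172.164 g/mol; 6×15.999 = 95.994 g → 55.76 wt%.
O in Fe3Al2Si3O12: molar mass 497.742 g/mol; 12×15.999 = 191.988 g → 38.57 wt%.
Difference = 55.76 − 38.57 = 17.19 percentage points.

17.19 percentage points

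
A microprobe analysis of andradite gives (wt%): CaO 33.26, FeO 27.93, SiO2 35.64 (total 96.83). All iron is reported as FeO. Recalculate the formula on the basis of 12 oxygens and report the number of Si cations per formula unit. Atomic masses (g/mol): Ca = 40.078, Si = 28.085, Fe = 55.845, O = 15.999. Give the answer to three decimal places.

CaO (M=56.077): mol = 0.59311; Ca = 0.59311, O = 0.59311.
FeO (M=71.844): mol = 0.38876; Fe = 0.38876, O = 0.38876.
SiO2 (M=60.083): mol = 0.59318; Si = 0.59318, O = 1.18636.
ΣO = 2.16823; factor = 12/ΣO = 5.53447.
Si apfu = 0.59318 × 5.53447 = 3.283.

3.283 Si apfu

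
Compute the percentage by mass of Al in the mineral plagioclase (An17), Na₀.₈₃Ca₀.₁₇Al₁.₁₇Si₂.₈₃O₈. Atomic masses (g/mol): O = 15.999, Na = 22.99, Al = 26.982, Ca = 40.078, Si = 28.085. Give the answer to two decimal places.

Formula mass = 0.83×22.99 + 0.17×40.078 + 1.17×26.982 + 2.83×28.085 + 8×15.999 = 264.936 g/mol, of which 31.569 g is Al.
So Al makes up 31.569/264.936 = 0.1192 of the mass, i.e. 11.92%.

11.92 weight percent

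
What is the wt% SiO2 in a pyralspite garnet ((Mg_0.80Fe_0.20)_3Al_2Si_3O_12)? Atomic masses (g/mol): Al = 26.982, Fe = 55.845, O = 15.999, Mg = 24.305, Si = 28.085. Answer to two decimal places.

Molar mass of (Mg_0.80Fe_0.20)_3Al_2Si_3O_12 = 2.40*24.305 + 0.60*55.845 + 2*26.982 + 3*28.085 + 12*15.999 = 422.046 g/mol.
Each formula unit contains 3 Si, equivalent to 3/1 = 3.0000 mol SiO2.
M(SiO2) = 1×28.085 + 2×15.999 = 60.083 g/mol.
Mass of SiO2 per formula unit = 3.0000 × 60.083 = 180.249 g.
SiO2 wt% = 180.249 / 422.046 × 100 = 42.71%.

42.71 wt%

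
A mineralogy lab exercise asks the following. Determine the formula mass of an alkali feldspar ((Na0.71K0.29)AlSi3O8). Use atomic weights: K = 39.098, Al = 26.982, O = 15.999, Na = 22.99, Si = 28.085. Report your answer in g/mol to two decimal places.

The formula mass is the sum 0.71×22.99 + 0.29×39.098 + 1×26.982 + 3×28.085 + 8×15.999.

266.89 g/mol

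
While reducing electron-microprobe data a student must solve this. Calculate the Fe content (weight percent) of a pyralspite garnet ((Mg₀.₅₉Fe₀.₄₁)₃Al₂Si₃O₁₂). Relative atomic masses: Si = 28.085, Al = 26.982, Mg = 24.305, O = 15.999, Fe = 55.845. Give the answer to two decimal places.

M((Mg₀.₅₉Fe₀.₄₁)₃Al₂Si₃O₁₂) = 441.916 g/mol.
Fe contributes 1.23 × 55.845 = 68.689 g per mole.
68.689/441.916 = 0.1554 → 15.54%.

15.54 weight percent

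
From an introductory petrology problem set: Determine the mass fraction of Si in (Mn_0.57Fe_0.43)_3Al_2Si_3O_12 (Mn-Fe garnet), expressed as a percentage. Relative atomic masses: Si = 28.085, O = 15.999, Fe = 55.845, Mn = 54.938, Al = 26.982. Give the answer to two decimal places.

16.98 wt%

Formula mass = 1.71×54.938 + 1.29×55.845 + 2×26.982 + 3×28.085 + 12×15.999 = 496.191 g/mol, of which 84.255 g is Si.
So Si makes up 84.255/496.191 = 0.1698 of the mass, i.e. 16.98%.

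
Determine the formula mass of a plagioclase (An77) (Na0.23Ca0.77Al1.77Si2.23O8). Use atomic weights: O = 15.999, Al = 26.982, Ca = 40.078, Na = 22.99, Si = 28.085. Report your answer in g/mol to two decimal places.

The formula mass is the sum 0.23*22.99 + 0.77*40.078 + 1.77*26.982 + 2.23*28.085 + 8*15.999.

274.53 g/mol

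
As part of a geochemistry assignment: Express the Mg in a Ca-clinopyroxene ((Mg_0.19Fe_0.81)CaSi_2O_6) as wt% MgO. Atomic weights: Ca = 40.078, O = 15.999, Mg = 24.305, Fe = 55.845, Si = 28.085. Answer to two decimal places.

3.16 wt%

Molar mass of (Mg_0.19Fe_0.81)CaSi_2O_6 = 0.19×24.305 + 0.81×55.845 + 1×40.078 + 2×28.085 + 6×15.999 = 242.094 g/mol.
Each formula unit contains 0.19 Mg, equivalent to 0.19/1 = 0.1900 mol MgO.
M(MgO) = 1×24.305 + 1×15.999 = 40.304 g/mol.
Mass of MgO per formula unit = 0.1900 × 40.304 = 7.658 g.
MgO wt% = 7.658 / 242.094 × 100 = 3.16%.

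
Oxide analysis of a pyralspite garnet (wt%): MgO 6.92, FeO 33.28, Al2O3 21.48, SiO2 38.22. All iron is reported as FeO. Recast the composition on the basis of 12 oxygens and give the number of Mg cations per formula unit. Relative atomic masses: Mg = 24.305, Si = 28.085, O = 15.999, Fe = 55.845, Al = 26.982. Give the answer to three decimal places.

6.92 wt% MgO ÷ 40.304 g/mol = 0.17170 mol, giving 0.17170 Mg and 0.17170 O.
33.28 wt% FeO ÷ 71.844 g/mol = 0.46323 mol, giving 0.46323 Fe and 0.46323 O.
21.48 wt% Al2O3 ÷ 101.961 g/mol = 0.21067 mol, giving 0.42134 Al and 0.63201 O.
38.22 wt% SiO2 ÷ 60.083 g/mol = 0.63612 mol, giving 0.63612 Si and 1.27224 O.
Oxygen sums to 2.53918; scaling by 12/2.53918 = 4.72594 puts the formula on 12 O.
Mg: 0.17170 × 4.72594 = 0.811 atoms per formula unit.

0.811 Mg apfu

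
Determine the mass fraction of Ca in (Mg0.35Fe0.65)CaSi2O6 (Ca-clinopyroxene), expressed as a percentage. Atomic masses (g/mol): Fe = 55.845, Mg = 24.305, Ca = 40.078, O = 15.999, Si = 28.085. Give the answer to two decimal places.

16.91 mass %

M((Mg0.35Fe0.65)CaSi2O6) = 237.048 g/mol.
Ca contributes 1 × 40.078 = 40.078 g per mole.
40.078/237.048 = 0.1691 → 16.91%.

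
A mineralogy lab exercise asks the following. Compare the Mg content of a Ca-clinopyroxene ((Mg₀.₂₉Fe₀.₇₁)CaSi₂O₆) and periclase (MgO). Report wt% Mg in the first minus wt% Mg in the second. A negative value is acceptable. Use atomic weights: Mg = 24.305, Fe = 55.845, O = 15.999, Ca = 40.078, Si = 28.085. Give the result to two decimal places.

-57.35 percentage points

Mg in (Mg₀.₂₉Fe₀.₇₁)CaSi₂O₆: molar mass 238.940 g/mol; 0.29×24.305 = 7.048 g → 2.95 wt%.
Mg in MgO: molar mass 40.304 g/mol; 1×24.305 = 24.305 g → 60.30 wt%.
Difference = 2.95 − 60.30 = -57.35 percentage points.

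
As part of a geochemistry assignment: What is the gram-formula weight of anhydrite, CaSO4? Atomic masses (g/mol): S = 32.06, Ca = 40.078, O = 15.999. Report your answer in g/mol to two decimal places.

The formula mass is the sum 1·40.078 + 1·32.06 + 4·15.999.

136.13 g/mol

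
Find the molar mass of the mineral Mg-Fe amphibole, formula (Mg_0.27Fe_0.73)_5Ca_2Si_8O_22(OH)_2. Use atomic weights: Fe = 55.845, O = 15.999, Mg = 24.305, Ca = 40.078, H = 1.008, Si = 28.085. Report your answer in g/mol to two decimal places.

The formula mass is the sum 1.35·24.305 + 3.65·55.845 + 2·40.078 + 8·28.085 + 24·15.999 + 2·1.008.

927.47 g/mol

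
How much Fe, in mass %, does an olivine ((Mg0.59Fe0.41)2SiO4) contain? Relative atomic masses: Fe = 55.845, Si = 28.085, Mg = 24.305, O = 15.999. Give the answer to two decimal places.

M((Mg0.59Fe0.41)2SiO4) = 166.554 g/mol.
Fe contributes 0.82 × 55.845 = 45.793 g per mole.
45.793/166.554 = 0.2749 → 27.49%.

27.49 mass %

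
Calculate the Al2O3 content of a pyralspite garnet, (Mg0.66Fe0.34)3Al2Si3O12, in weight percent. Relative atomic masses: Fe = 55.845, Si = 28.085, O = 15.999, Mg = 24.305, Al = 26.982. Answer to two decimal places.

M((Mg0.66Fe0.34)3Al2Si3O12) = 435.293 g/mol; M(Al2O3) = 101.961 g/mol.
Moles Al2O3 per formula unit = 2 Al ÷ 2 = 1.0000.
Al2O3 fraction = (1.0000 × 101.961) / 435.293 = 101.961/435.293 = 0.2342.

23.42 wt%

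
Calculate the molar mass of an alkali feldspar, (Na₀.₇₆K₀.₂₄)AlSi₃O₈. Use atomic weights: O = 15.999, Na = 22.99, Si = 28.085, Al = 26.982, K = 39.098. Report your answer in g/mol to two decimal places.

The formula mass is the sum 0.76*22.99 + 0.24*39.098 + 1*26.982 + 3*28.085 + 8*15.999.

266.08 g/mol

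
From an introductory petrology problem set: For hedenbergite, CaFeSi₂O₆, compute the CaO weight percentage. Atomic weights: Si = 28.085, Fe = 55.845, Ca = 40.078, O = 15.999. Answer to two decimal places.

22.60 wt%

Formula mass = 248.087 g/mol.
1 Ca → 1.0000 mol CaO per formula unit; M(CaO) = 56.077, so CaO mass = 56.077 g.
56.077/248.087 × 100 = 22.60 wt%.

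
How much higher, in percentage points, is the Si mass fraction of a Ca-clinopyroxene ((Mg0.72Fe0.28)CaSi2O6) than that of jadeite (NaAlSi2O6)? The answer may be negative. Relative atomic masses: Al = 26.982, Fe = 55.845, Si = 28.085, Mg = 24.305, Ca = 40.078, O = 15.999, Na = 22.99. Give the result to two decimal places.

Si in (Mg0.72Fe0.28)CaSi2O6: molar mass 225.378 g/mol; 2×28.085 = 56.170 g → 24.92 wt%.
Si in NaAlSi2O6: molar mass 202.136 g/mol; 2×28.085 = 56.170 g → 27.79 wt%.
Difference = 24.92 − 27.79 = -2.87 percentage points.

-2.87 percentage points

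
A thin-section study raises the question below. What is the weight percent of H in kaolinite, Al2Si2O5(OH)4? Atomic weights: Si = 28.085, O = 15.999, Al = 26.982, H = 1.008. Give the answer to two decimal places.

1.56 mass %

M(Al2Si2O5(OH)4) = 258.157 g/mol.
H contributes 4 × 1.008 = 4.032 g per mole.
4.032/258.157 = 0.0156 → 1.56%.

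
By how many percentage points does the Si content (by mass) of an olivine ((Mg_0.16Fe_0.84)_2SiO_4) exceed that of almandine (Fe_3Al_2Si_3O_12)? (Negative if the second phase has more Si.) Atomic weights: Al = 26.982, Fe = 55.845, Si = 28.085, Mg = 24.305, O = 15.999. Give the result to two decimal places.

Si in (Mg_0.16Fe_0.84)_2SiO_4: molar mass 193.678 g/mol; 1×28.085 = 28.085 g → 14.50 wt%.
Si in Fe_3Al_2Si_3O_12: molar mass 497.742 g/mol; 3×28.085 = 84.255 g → 16.93 wt%.
Difference = 14.50 − 16.93 = -2.43 percentage points.

-2.43 percentage points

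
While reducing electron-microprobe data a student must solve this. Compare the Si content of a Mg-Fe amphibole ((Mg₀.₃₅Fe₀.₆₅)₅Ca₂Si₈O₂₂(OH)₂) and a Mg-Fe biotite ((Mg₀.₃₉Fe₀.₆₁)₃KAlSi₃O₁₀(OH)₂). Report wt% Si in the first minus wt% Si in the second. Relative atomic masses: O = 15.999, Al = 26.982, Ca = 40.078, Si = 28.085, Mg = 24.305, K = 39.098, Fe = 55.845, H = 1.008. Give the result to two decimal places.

Si in (Mg₀.₃₅Fe₀.₆₅)₅Ca₂Si₈O₂₂(OH)₂: molar mass 914.858 g/mol; 8×28.085 = 224.680 g → 24.56 wt%.
Si in (Mg₀.₃₉Fe₀.₆₁)₃KAlSi₃O₁₀(OH)₂: molar mass 474.972 g/mol; 3×28.085 = 84.255 g → 17.74 wt%.
Difference = 24.56 − 17.74 = 6.82 percentage points.

6.82 percentage points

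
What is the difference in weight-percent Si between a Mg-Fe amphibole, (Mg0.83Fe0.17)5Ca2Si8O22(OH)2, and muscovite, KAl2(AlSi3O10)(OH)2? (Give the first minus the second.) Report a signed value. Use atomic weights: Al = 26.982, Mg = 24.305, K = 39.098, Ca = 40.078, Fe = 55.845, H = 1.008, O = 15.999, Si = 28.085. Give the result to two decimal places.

M((Mg0.83Fe0.17)5Ca2Si8O22(OH)2) = 839.162 g/mol, so wt% Si = 224.680/839.162 × 100 = 26.77%.
M(KAl2(AlSi3O10)(OH)2) = 398.303 g/mol, so wt% Si = 84.255/398.303 × 100 = 21.15%.
26.77 − 21.15 = 5.62 pp.

5.62 percentage points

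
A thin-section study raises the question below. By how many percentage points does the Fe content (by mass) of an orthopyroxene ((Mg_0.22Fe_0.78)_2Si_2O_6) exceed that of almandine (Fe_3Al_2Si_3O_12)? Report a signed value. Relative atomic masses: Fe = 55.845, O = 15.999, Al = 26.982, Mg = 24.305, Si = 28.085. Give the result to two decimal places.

1.19 percentage points

M((Mg_0.22Fe_0.78)_2Si_2O_6) = 249.976 g/mol, so wt% Fe = 87.118/249.976 × 100 = 34.85%.
M(Fe_3Al_2Si_3O_12) = 497.742 g/mol, so wt% Fe = 167.535/497.742 × 100 = 33.66%.
34.85 − 33.66 = 1.19 pp.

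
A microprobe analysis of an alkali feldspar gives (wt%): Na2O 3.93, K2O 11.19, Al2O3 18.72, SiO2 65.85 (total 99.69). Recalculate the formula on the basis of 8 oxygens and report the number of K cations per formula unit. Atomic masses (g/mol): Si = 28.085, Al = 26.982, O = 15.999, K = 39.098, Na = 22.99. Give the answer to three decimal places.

Na2O: 3.93/61.979 = 0.06341 mol → 0.12682 mol Na, 0.06341 mol O.
K2O: 11.19/94.195 = 0.11880 mol → 0.23760 mol K, 0.11880 mol O.
Al2O3: 18.72/101.961 = 0.18360 mol → 0.36720 mol Al, 0.55080 mol O.
SiO2: 65.85/60.083 = 1.09598 mol → 1.09598 mol Si, 2.19196 mol O.
Total oxygen = 2.92497 mol. Normalization factor = 8/2.92497 = 2.73507.
K per 8 O = 0.23760 × 2.73507 = 0.650.

0.650 K apfu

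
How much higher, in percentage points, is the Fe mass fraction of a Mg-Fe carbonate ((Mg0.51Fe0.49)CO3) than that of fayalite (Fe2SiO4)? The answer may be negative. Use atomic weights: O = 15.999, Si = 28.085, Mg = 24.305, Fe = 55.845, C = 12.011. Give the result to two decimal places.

-27.38 percentage points

First mineral: 27.364 g Fe in 99.768 g formula = 27.43 wt% Fe.
Second mineral: 111.690 g Fe in 203.771 g formula = 54.81 wt% Fe.
27.43% − 54.81% gives a difference of -27.38 percentage points.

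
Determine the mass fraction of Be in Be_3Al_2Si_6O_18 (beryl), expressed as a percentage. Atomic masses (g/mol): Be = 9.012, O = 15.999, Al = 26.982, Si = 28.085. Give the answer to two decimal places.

Formula mass = 3·9.012 + 2·26.982 + 6·28.085 + 18·15.999 = 537.492 g/mol, of which 27.036 g is Be.
So Be makes up 27.036/537.492 = 0.0503 of the mass, i.e. 5.03%.

5.03 wt%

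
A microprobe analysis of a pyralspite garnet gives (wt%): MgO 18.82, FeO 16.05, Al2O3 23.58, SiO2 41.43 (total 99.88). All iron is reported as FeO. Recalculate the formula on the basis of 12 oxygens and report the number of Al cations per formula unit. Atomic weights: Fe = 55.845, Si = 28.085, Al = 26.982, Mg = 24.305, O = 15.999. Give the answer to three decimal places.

2.009 Al apfu

MgO: 18.82/40.304 = 0.46695 mol → 0.46695 mol Mg, 0.46695 mol O.
FeO: 16.05/71.844 = 0.22340 mol → 0.22340 mol Fe, 0.22340 mol O.
Al2O3: 23.58/101.961 = 0.23126 mol → 0.46252 mol Al, 0.69378 mol O.
SiO2: 41.43/60.083 = 0.68955 mol → 0.68955 mol Si, 1.37910 mol O.
Total oxygen = 2.76323 mol. Normalization factor = 12/2.76323 = 4.34274.
Al per 12 O = 0.46252 × 4.34274 = 2.009.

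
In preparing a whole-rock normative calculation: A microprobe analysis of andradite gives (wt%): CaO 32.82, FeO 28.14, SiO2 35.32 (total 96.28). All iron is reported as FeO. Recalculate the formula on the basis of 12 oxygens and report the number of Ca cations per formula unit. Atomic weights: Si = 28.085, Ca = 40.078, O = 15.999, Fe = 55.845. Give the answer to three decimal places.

3.263 Ca apfu

CaO: 32.82/56.077 = 0.58527 mol → 0.58527 mol Ca, 0.58527 mol O.
FeO: 28.14/71.844 = 0.39168 mol → 0.39168 mol Fe, 0.39168 mol O.
SiO2: 35.32/60.083 = 0.58785 mol → 0.58785 mol Si, 1.17570 mol O.
Total oxygen = 2.15265 mol. Normalization factor = 12/2.15265 = 5.57452.
Ca per 12 O = 0.58527 × 5.57452 = 3.263.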